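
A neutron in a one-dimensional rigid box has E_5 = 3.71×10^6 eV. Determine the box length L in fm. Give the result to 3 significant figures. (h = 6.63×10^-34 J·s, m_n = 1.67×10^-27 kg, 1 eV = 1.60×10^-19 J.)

From E_n = n²h²/(8m_nL²), L = n·h/√(8m_nE_n).
E_5 = 3.71×10^6 eV = 5.936×10^-13 J, so L = 5·6.63×10^-34/√(8·1.67×10^-27·5.936×10^-13) = 3.72×10^-14 m = 37.2 fm.

L = 37.2 fm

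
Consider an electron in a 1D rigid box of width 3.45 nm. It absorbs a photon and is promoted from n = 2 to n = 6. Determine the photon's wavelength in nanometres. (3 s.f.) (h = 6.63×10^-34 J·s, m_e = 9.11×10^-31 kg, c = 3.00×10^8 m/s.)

E_1 = h²/(8m_eL²) = 5.067×10^-21 J, so ΔE = (6² − 2²)E_1 = 1.621×10^-19 J.
λ = hc/ΔE = (6.63×10^-34·3.00×10^8)/1.621×10^-19 = 1.23×10^-6 m = 1.23×10^3 nm.

λ = 1.23×10^3 nm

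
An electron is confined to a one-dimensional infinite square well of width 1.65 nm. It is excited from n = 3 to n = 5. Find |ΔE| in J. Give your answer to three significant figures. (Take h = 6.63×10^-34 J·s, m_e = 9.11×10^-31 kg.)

E_1 = h²/(8m_eL²) = 2.215×10^-20 J.
|ΔE| = |3² − 5²|·E_1 = 16·2.215×10^-20 J = 3.54×10^-19 J.

|ΔE| = 3.54×10^-19 J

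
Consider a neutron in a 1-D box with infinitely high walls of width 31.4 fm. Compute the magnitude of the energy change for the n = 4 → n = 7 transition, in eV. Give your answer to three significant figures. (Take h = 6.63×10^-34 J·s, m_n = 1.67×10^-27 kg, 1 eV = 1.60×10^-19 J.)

E_1 = h²/(8m_nL²) = 3.337×10^-14 J.
|ΔE| = |4² − 7²|·E_1 = 33·3.337×10^-14 J = 1.101×10^-12 J = 6.88×10^6 eV.

|ΔE| = 6.88×10^6 eV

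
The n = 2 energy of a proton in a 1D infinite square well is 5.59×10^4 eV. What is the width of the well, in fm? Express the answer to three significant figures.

L = 121 fm

From E_n = n²h²/(8m_pL²), L = n·h/√(8m_pE_n).
E_2 = 5.59×10^4 eV = 8.955×10^-15 J, so L = 2·6.626×10^-34/√(8·1.673×10^-27·8.955×10^-15) = 1.21×10^-13 m = 121 fm.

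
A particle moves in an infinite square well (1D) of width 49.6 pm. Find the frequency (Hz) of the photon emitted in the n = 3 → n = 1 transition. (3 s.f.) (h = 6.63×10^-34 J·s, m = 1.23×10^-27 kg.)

E_1 = h²/(8mL²) = 1.816×10^-20 J and ΔE = (3² − 1²)E_1 = 1.453×10^-19 J.
f = ΔE/h = 1.453×10^-19/6.63×10^-34 = 2.19×10^14 Hz.

f = 2.19×10^14 Hz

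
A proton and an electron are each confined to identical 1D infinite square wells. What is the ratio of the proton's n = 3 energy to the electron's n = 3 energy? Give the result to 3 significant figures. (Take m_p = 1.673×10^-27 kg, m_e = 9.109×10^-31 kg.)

E_n ∝ 1/m at fixed n and L, so the ratio is m_e/m_p = 9.109×10^-31/1.673×10^-27 = 5.44×10^-4.

5.44×10^-4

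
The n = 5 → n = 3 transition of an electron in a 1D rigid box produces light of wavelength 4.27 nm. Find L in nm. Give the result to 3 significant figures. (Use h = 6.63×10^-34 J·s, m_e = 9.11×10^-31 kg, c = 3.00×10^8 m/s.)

The photon carries ΔE = hc/λ = 6.63×10^-34·3.00×10^8/4.27×10^-9 m = 4.658×10^-17 J.
Since ΔE = (5² − 3²)E_1, E_1 = 2.911×10^-18 J, and L = h/√(8m_eE_1) = 1.44×10^-10 m = 0.144 nm.

L = 0.144 nm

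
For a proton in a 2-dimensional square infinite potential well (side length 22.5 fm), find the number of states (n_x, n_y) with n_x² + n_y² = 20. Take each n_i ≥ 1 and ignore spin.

The level has n_x² + n_y² = 20. The ordered positive-integer solutions are (2, 4), (4, 2).
That gives 2 states.

degeneracy = 2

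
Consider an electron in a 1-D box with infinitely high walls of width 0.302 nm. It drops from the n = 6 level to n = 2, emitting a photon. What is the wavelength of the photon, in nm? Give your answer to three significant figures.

E_1 = h²/(8m_eL²) = 6.606×10^-19 J, so ΔE = (6² − 2²)E_1 = 2.114×10^-17 J.
λ = hc/ΔE = (6.626×10^-34·2.998×10^8)/2.114×10^-17 = 9.40×10^-9 m = 9.40 nm.

λ = 9.40 nm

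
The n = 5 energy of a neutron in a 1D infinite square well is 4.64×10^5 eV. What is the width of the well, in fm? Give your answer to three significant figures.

From E_n = n²h²/(8m_nL²), L = n·h/√(8m_nE_n).
E_5 = 4.64×10^5 eV = 7.433×10^-14 J, so L = 5·6.626×10^-34/√(8·1.675×10^-27·7.433×10^-14) = 1.05×10^-13 m = 105 fm.

L = 105 fm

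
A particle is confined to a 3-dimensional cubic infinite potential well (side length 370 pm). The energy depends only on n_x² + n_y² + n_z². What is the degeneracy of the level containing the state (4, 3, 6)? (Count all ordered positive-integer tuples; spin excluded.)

degeneracy = 6

The level has n_x² + n_y² + n_z² = 61. The ordered positive-integer solutions are (3, 4, 6), (3, 6, 4), (4, 3, 6), (4, 6, 3), (6, 3, 4), (6, 4, 3).
That gives 6 states.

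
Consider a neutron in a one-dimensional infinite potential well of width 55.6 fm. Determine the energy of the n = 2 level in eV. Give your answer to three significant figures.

For an infinite well E_n = n²h²/(8m_nL²), so E_1 = h²/(8m_nL²) = (6.626×10^-34)²/(8·1.675×10^-27·(5.56×10^-14 m)²) = 1.060×10^-14 J.
Then E_2 = 2²·E_1 = 4·1.060×10^-14 J = 4.240×10^-14 J.
Converting, E_2 = 4.240×10^-14 J / (1.602×10^-19 J/eV) = 2.65×10^5 eV.

E_2 = 2.65×10^5 eV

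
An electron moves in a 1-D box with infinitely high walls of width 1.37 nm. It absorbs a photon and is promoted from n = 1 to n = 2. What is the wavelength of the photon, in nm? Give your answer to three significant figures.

λ = 2.06×10^3 nm

E_1 = h²/(8m_eL²) = 3.210×10^-20 J, so ΔE = (2² − 1²)E_1 = 9.630×10^-20 J.
λ = hc/ΔE = (6.626×10^-34·2.998×10^8)/9.630×10^-20 = 2.06×10^-6 m = 2.06×10^3 nm.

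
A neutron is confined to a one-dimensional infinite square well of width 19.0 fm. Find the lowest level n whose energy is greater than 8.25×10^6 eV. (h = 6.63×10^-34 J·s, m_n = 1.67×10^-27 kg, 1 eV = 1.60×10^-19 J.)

n = 4

E_1 = h²/(8m_nL²) = 9.114×10^-14 J = 5.696×10^5 eV.
Need n² > 8.25×10^6/5.696×10^5 = 14.48, i.e. n > 3.805.
The smallest integer satisfying this is n = 4.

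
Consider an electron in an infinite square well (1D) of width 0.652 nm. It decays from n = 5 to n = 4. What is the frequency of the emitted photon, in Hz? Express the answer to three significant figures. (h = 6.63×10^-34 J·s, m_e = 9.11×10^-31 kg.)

f = 1.93×10^15 Hz

E_1 = h²/(8m_eL²) = 1.419×10^-19 J and ΔE = (5² − 4²)E_1 = 1.277×10^-18 J.
f = ΔE/h = 1.277×10^-18/6.63×10^-34 = 1.93×10^15 Hz.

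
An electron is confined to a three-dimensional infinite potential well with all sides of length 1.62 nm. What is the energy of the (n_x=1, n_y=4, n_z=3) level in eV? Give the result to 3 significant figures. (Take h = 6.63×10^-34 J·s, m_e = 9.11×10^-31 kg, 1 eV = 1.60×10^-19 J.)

E = 3.73 eV

For a 3D rectangular well E = (h²/8m_e)·Σ n_i²/L_i² = (6.63×10^-34)²/(8·9.11×10^-31) · [1²/(1.62 nm)² + 4²/(1.62 nm)² + 3²/(1.62 nm)²].
Evaluating gives E = 5.975×10^-19 J = 3.73 eV.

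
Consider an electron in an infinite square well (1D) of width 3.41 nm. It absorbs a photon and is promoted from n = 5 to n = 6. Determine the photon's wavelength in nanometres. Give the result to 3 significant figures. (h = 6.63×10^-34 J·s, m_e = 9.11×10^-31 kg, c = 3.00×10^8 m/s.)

λ = 3.49×10^3 nm

E_1 = h²/(8m_eL²) = 5.187×10^-21 J, so ΔE = (6² − 5²)E_1 = 5.706×10^-20 J.
λ = hc/ΔE = (6.63×10^-34·3.00×10^8)/5.706×10^-20 = 3.49×10^-6 m = 3.49×10^3 nm.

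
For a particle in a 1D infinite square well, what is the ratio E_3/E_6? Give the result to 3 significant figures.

0.250

E_n ∝ n², so E_3/E_6 = 3²/6² = 9/36 = 0.250.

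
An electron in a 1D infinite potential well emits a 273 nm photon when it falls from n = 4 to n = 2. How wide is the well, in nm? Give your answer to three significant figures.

L = 0.997 nm

The photon carries ΔE = hc/λ = 6.626×10^-34·2.998×10^8/2.73×10^-7 m = 7.276×10^-19 J.
Since ΔE = (4² − 2²)E_1, E_1 = 6.063×10^-20 J, and L = h/√(8m_eE_1) = 9.97×10^-10 m = 0.997 nm.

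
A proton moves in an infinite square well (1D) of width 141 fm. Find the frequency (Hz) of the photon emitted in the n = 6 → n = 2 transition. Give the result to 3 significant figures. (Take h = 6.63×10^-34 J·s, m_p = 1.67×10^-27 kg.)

E_1 = h²/(8m_pL²) = 1.655×10^-15 J and ΔE = (6² − 2²)E_1 = 5.296×10^-14 J.
f = ΔE/h = 5.296×10^-14/6.63×10^-34 = 7.99×10^19 Hz.

f = 7.99×10^19 Hz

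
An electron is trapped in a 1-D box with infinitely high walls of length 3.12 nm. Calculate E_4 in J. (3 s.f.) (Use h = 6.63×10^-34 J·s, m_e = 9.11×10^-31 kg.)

For an infinite well E_n = n²h²/(8m_eL²), so E_1 = h²/(8m_eL²) = (6.63×10^-34)²/(8·9.11×10^-31·(3.12×10^-9 m)²) = 6.196×10^-21 J.
Then E_4 = 4²·E_1 = 16·6.196×10^-21 J = 9.91×10^-20 J.

E_4 = 9.91×10^-20 J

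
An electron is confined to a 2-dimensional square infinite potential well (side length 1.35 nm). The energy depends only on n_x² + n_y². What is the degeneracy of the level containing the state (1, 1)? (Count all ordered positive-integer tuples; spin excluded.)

The level has n_x² + n_y² = 2. The ordered positive-integer solutions are (1, 1).
That gives 1 state.

degeneracy = 1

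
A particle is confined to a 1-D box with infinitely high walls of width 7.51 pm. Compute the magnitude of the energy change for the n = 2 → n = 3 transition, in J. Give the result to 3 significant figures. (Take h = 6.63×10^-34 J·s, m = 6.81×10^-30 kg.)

E_1 = h²/(8mL²) = 1.431×10^-16 J.
|ΔE| = |2² − 3²|·E_1 = 5·1.431×10^-16 J = 7.15×10^-16 J.

|ΔE| = 7.15×10^-16 J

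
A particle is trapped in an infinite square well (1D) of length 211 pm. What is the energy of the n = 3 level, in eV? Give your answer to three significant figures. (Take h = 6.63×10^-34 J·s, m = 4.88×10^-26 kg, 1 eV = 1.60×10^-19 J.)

For an infinite well E_n = n²h²/(8mL²), so E_1 = h²/(8mL²) = (6.63×10^-34)²/(8·4.88×10^-26·(2.11×10^-10 m)²) = 2.529×10^-23 J.
Then E_3 = 3²·E_1 = 9·2.529×10^-23 J = 2.276×10^-22 J.
Converting, E_3 = 2.276×10^-22 J / (1.60×10^-19 J/eV) = 0.00142 eV.

E_3 = 0.00142 eV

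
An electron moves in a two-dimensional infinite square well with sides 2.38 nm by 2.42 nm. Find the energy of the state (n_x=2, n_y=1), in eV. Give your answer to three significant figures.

For a 2D rectangular well E = (h²/8m_e)·Σ n_i²/L_i² = (6.626×10^-34)²/(8·9.109×10^-31) · [2²/(2.38 nm)² + 1²/(2.42 nm)²].
Evaluating gives E = 5.283×10^-20 J = 0.330 eV.

E = 0.330 eV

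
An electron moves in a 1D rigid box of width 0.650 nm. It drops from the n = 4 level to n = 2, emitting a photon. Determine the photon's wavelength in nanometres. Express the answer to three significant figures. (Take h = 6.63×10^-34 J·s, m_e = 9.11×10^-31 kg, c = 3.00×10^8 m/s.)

E_1 = h²/(8m_eL²) = 1.428×10^-19 J, so ΔE = (4² − 2²)E_1 = 1.714×10^-18 J.
λ = hc/ΔE = (6.63×10^-34·3.00×10^8)/1.714×10^-18 = 1.16×10^-7 m = 116 nm.

λ = 116 nm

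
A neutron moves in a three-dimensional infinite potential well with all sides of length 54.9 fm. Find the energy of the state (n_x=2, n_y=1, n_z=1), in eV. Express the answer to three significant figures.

E = 4.07×10^5 eV

For a 3D rectangular well E = (h²/8m_n)·Σ n_i²/L_i² = (6.626×10^-34)²/(8·1.675×10^-27) · [2²/(54.9 fm)² + 1²/(54.9 fm)² + 1²/(54.9 fm)²].
Evaluating gives E = 6.522×10^-14 J = 4.07×10^5 eV.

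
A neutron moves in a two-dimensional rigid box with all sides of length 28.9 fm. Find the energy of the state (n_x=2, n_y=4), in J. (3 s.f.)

For a 2D rectangular well E = (h²/8m_n)·Σ n_i²/L_i² = (6.626×10^-34)²/(8·1.675×10^-27) · [2²/(28.9 fm)² + 4²/(28.9 fm)²].
Evaluating gives E = 7.85×10^-13 J.

E = 7.85×10^-13 J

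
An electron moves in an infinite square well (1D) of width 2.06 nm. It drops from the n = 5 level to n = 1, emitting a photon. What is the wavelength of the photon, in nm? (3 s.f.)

E_1 = h²/(8m_eL²) = 1.420×10^-20 J, so ΔE = (5² − 1²)E_1 = 3.408×10^-19 J.
λ = hc/ΔE = (6.626×10^-34·2.998×10^8)/3.408×10^-19 = 5.83×10^-7 m = 583 nm.

λ = 583 nm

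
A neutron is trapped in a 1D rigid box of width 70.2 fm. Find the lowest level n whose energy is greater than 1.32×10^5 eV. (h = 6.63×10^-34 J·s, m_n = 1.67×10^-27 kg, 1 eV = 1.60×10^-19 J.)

n = 2

E_1 = h²/(8m_nL²) = 6.676×10^-15 J = 4.172×10^4 eV.
Need n² > 1.32×10^5/4.172×10^4 = 3.164, i.e. n > 1.779.
The smallest integer satisfying this is n = 2.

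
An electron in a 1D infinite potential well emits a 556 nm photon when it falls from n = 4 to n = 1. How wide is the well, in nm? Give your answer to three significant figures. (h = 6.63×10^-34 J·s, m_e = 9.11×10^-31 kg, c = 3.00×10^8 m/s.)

L = 1.59 nm

The photon carries ΔE = hc/λ = 6.63×10^-34·3.00×10^8/5.56×10^-7 m = 3.577×10^-19 J.
Since ΔE = (4² − 1²)E_1, E_1 = 2.385×10^-20 J, and L = h/√(8m_eE_1) = 1.59×10^-9 m = 1.59 nm.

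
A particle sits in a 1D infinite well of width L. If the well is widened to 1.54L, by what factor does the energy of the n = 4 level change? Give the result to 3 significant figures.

E_n ∝ 1/L², so the energy scales by 1/1.54² = 0.422.

0.422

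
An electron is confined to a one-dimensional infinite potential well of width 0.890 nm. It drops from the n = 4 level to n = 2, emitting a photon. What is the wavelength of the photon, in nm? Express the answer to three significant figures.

λ = 218 nm

E_1 = h²/(8m_eL²) = 7.606×10^-20 J, so ΔE = (4² − 2²)E_1 = 9.127×10^-19 J.
λ = hc/ΔE = (6.626×10^-34·2.998×10^8)/9.127×10^-19 = 2.18×10^-7 m = 218 nm.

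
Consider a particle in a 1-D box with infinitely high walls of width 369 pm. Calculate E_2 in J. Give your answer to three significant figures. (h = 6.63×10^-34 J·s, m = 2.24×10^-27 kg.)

For an infinite well E_n = n²h²/(8mL²), so E_1 = h²/(8mL²) = (6.63×10^-34)²/(8·2.24×10^-27·(3.69×10^-10 m)²) = 1.802×10^-22 J.
Then E_2 = 2²·E_1 = 4·1.802×10^-22 J = 7.21×10^-22 J.

E_2 = 7.21×10^-22 J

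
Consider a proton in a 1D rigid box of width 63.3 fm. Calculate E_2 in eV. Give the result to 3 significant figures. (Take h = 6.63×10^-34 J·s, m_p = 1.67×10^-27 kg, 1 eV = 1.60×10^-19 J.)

E_2 = 2.05×10^5 eV

For an infinite well E_n = n²h²/(8m_pL²), so E_1 = h²/(8m_pL²) = (6.63×10^-34)²/(8·1.67×10^-27·(6.33×10^-14 m)²) = 8.211×10^-15 J.
Then E_2 = 2²·E_1 = 4·8.211×10^-15 J = 3.284×10^-14 J.
Converting, E_2 = 3.284×10^-14 J / (1.60×10^-19 J/eV) = 2.05×10^5 eV.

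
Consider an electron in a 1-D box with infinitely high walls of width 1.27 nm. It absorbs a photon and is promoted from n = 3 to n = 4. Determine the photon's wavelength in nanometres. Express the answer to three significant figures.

λ = 760 nm

E_1 = h²/(8m_eL²) = 3.735×10^-20 J, so ΔE = (4² − 3²)E_1 = 2.615×10^-19 J.
λ = hc/ΔE = (6.626×10^-34·2.998×10^8)/2.615×10^-19 = 7.60×10^-7 m = 760 nm.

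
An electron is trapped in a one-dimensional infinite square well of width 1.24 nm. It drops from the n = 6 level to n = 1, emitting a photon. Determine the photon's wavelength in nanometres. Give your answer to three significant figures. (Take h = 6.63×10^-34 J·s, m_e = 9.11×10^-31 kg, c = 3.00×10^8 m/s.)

λ = 145 nm

E_1 = h²/(8m_eL²) = 3.923×10^-20 J, so ΔE = (6² − 1²)E_1 = 1.373×10^-18 J.
λ = hc/ΔE = (6.63×10^-34·3.00×10^8)/1.373×10^-18 = 1.45×10^-7 m = 145 nm.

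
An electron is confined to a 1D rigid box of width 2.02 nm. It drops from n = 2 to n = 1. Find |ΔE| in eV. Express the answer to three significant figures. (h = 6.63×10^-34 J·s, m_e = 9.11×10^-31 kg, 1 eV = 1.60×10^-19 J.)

E_1 = h²/(8m_eL²) = 1.478×10^-20 J.
|ΔE| = |2² − 1²|·E_1 = 3·1.478×10^-20 J = 4.434×10^-20 J = 0.277 eV.

|ΔE| = 0.277 eV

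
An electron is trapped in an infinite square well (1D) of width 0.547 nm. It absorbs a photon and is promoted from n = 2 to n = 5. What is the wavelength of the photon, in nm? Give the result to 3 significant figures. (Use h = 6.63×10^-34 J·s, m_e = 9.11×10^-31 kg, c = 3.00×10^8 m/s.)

E_1 = h²/(8m_eL²) = 2.016×10^-19 J, so ΔE = (5² − 2²)E_1 = 4.234×10^-18 J.
λ = hc/ΔE = (6.63×10^-34·3.00×10^8)/4.234×10^-18 = 4.70×10^-8 m = 47.0 nm.

λ = 47.0 nm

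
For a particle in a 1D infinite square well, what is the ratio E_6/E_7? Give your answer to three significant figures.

0.735

E_n ∝ n², so E_6/E_7 = 6²/7² = 36/49 = 0.735.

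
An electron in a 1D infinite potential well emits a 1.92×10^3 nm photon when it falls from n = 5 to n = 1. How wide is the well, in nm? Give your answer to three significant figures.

The photon carries ΔE = hc/λ = 6.626×10^-34·2.998×10^8/1.92×10^-6 m = 1.035×10^-19 J.
Since ΔE = (5² − 1²)E_1, E_1 = 4.313×10^-21 J, and L = h/√(8m_eE_1) = 3.74×10^-9 m = 3.74 nm.

L = 3.74 nm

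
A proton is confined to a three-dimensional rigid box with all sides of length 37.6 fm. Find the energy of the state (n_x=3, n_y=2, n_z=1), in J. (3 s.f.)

For a 3D rectangular well E = (h²/8m_p)·Σ n_i²/L_i² = (6.626×10^-34)²/(8·1.673×10^-27) · [3²/(37.6 fm)² + 2²/(37.6 fm)² + 1²/(37.6 fm)²].
Evaluating gives E = 3.25×10^-13 J.

E = 3.25×10^-13 J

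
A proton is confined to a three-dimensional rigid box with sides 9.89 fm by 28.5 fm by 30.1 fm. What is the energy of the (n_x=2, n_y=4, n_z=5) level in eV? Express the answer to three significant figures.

E = 1.81×10^7 eV

For a 3D rectangular well E = (h²/8m_p)·Σ n_i²/L_i² = (6.626×10^-34)²/(8·1.673×10^-27) · [2²/(9.89 fm)² + 4²/(28.5 fm)² + 5²/(30.1 fm)²].
Evaluating gives E = 2.893×10^-12 J = 1.81×10^7 eV.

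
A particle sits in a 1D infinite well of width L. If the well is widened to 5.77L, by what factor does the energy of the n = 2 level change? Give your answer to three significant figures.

0.0300

E_n ∝ 1/L², so the energy scales by 1/5.77² = 0.0300.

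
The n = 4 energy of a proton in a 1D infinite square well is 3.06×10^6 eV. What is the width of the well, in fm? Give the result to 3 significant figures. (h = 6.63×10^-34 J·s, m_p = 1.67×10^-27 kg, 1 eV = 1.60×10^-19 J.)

From E_n = n²h²/(8m_pL²), L = n·h/√(8m_pE_n).
E_4 = 3.06×10^6 eV = 4.896×10^-13 J, so L = 4·6.63×10^-34/√(8·1.67×10^-27·4.896×10^-13) = 3.28×10^-14 m = 32.8 fm.

L = 32.8 fm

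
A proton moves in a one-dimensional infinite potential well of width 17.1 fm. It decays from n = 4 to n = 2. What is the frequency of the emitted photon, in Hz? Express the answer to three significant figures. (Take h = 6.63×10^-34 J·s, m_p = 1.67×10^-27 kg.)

f = 2.04×10^21 Hz

E_1 = h²/(8m_pL²) = 1.125×10^-13 J and ΔE = (4² − 2²)E_1 = 1.350×10^-12 J.
f = ΔE/h = 1.350×10^-12/6.63×10^-34 = 2.04×10^21 Hz.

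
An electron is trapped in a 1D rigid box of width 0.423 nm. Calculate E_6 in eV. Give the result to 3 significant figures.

For an infinite well E_n = n²h²/(8m_eL²), so E_1 = h²/(8m_eL²) = (6.626×10^-34)²/(8·9.109×10^-31·(4.23×10^-10 m)²) = 3.367×10^-19 J.
Then E_6 = 6²·E_1 = 36·3.367×10^-19 J = 1.212×10^-17 J.
Converting, E_6 = 1.212×10^-17 J / (1.602×10^-19 J/eV) = 75.7 eV.

E_6 = 75.7 eV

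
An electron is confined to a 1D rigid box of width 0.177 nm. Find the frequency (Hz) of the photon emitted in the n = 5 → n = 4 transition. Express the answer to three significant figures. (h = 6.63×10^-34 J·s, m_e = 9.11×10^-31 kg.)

f = 2.61×10^16 Hz

E_1 = h²/(8m_eL²) = 1.925×10^-18 J and ΔE = (5² − 4²)E_1 = 1.733×10^-17 J.
f = ΔE/h = 1.733×10^-17/6.63×10^-34 = 2.61×10^16 Hz.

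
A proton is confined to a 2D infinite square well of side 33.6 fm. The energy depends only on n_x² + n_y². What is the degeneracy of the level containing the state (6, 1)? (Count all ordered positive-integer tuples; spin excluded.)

The level has n_x² + n_y² = 37. The ordered positive-integer solutions are (1, 6), (6, 1).
That gives 2 states.

degeneracy = 2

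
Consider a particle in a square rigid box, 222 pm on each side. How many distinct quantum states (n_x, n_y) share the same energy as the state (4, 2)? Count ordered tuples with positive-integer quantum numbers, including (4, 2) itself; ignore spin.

The level has n_x² + n_y² = 20. The ordered positive-integer solutions are (2, 4), (4, 2).
That gives 2 states.

degeneracy = 2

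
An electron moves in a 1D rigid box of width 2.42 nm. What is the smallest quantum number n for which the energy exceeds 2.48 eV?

n = 7

E_1 = h²/(8m_eL²) = 1.029×10^-20 J = 0.06423 eV.
Need n² > 2.48/0.06423 = 38.61, i.e. n > 6.214.
The smallest integer satisfying this is n = 7.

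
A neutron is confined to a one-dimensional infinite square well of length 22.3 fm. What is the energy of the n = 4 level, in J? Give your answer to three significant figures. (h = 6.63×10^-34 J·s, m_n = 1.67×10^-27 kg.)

For an infinite well E_n = n²h²/(8m_nL²), so E_1 = h²/(8m_nL²) = (6.63×10^-34)²/(8·1.67×10^-27·(2.23×10^-14 m)²) = 6.616×10^-14 J.
Then E_4 = 4²·E_1 = 16·6.616×10^-14 J = 1.06×10^-12 J.

E_4 = 1.06×10^-12 J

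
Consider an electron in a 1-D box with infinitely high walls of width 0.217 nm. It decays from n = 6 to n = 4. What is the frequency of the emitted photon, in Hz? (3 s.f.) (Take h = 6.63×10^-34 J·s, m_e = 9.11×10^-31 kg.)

f = 3.86×10^16 Hz

E_1 = h²/(8m_eL²) = 1.281×10^-18 J and ΔE = (6² − 4²)E_1 = 2.562×10^-17 J.
f = ΔE/h = 2.562×10^-17/6.63×10^-34 = 3.86×10^16 Hz.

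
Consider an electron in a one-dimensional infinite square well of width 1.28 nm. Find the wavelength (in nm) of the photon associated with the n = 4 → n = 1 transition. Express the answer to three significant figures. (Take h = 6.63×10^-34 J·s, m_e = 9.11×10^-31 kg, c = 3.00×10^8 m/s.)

E_1 = h²/(8m_eL²) = 3.681×10^-20 J, so ΔE = (4² − 1²)E_1 = 5.521×10^-19 J.
λ = hc/ΔE = (6.63×10^-34·3.00×10^8)/5.521×10^-19 = 3.60×10^-7 m = 360 nm.

λ = 360 nm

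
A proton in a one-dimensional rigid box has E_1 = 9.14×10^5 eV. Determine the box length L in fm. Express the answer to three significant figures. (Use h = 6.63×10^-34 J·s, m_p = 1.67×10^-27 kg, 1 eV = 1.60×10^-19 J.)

L = 15.0 fm

From E_n = n²h²/(8m_pL²), L = n·h/√(8m_pE_n).
E_1 = 9.14×10^5 eV = 1.462×10^-13 J, so L = 1·6.63×10^-34/√(8·1.67×10^-27·1.462×10^-13) = 1.50×10^-14 m = 15.0 fm.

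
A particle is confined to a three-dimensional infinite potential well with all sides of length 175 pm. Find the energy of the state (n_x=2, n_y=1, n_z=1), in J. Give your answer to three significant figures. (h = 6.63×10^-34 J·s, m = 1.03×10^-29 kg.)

E = 1.05×10^-18 J

For a 3D rectangular well E = (h²/8m)·Σ n_i²/L_i² = (6.63×10^-34)²/(8·1.03×10^-29) · [2²/(175 pm)² + 1²/(175 pm)² + 1²/(175 pm)²].
Evaluating gives E = 1.05×10^-18 J.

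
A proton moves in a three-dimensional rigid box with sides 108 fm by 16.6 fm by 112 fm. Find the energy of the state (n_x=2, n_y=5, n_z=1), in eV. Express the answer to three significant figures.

For a 3D rectangular well E = (h²/8m_p)·Σ n_i²/L_i² = (6.626×10^-34)²/(8·1.673×10^-27) · [2²/(108 fm)² + 5²/(16.6 fm)² + 1²/(112 fm)²].
Evaluating gives E = 2.990×10^-12 J = 1.87×10^7 eV.

E = 1.87×10^7 eV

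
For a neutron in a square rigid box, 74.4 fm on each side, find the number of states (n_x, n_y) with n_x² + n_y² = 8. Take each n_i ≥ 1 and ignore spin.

The level has n_x² + n_y² = 8. The ordered positive-integer solutions are (2, 2).
That gives 1 state.

degeneracy = 1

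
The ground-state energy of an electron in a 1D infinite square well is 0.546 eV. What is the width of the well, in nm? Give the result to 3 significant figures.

L = 0.830 nm

From E_n = n²h²/(8m_eL²), L = n·h/√(8m_eE_n).
E_1 = 0.546 eV = 8.747×10^-20 J, so L = 1·6.626×10^-34/√(8·9.109×10^-31·8.747×10^-20) = 8.30×10^-10 m = 0.830 nm.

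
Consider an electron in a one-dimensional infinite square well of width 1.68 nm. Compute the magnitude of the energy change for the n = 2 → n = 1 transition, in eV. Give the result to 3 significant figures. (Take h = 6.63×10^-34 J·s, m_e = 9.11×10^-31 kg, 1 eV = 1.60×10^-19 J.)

E_1 = h²/(8m_eL²) = 2.137×10^-20 J.
|ΔE| = |2² − 1²|·E_1 = 3·2.137×10^-20 J = 6.411×10^-20 J = 0.401 eV.

|ΔE| = 0.401 eV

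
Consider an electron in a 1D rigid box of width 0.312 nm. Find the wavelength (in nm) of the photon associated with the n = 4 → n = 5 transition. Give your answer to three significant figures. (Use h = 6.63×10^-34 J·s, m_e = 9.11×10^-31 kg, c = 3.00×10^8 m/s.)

λ = 35.7 nm

E_1 = h²/(8m_eL²) = 6.196×10^-19 J, so ΔE = (5² − 4²)E_1 = 5.576×10^-18 J.
λ = hc/ΔE = (6.63×10^-34·3.00×10^8)/5.576×10^-18 = 3.57×10^-8 m = 35.7 nm.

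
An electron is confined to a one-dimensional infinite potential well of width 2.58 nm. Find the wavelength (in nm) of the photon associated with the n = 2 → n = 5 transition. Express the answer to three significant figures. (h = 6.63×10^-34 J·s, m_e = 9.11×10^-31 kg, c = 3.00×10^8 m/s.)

λ = 1.05×10^3 nm

E_1 = h²/(8m_eL²) = 9.061×10^-21 J, so ΔE = (5² − 2²)E_1 = 1.903×10^-19 J.
λ = hc/ΔE = (6.63×10^-34·3.00×10^8)/1.903×10^-19 = 1.05×10^-6 m = 1.05×10^3 nm.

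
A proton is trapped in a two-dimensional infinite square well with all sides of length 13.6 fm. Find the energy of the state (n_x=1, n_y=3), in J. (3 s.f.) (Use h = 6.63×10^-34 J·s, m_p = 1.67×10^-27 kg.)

For a 2D rectangular well E = (h²/8m_p)·Σ n_i²/L_i² = (6.63×10^-34)²/(8·1.67×10^-27) · [1²/(13.6 fm)² + 3²/(13.6 fm)²].
Evaluating gives E = 1.78×10^-12 J.

E = 1.78×10^-12 J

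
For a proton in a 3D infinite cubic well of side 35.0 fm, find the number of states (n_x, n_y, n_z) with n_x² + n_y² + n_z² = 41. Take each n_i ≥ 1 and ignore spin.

degeneracy = 9

The level has n_x² + n_y² + n_z² = 41. The ordered positive-integer solutions are (1, 2, 6), (1, 6, 2), (2, 1, 6), (2, 6, 1), (3, 4, 4), (4, 3, 4), (4, 4, 3), (6, 1, 2), (6, 2, 1).
That gives 9 states.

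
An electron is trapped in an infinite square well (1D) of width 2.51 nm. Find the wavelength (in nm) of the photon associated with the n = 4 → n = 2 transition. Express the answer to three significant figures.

λ = 1.73×10^3 nm

E_1 = h²/(8m_eL²) = 9.563×10^-21 J, so ΔE = (4² − 2²)E_1 = 1.148×10^-19 J.
λ = hc/ΔE = (6.626×10^-34·2.998×10^8)/1.148×10^-19 = 1.73×10^-6 m = 1.73×10^3 nm.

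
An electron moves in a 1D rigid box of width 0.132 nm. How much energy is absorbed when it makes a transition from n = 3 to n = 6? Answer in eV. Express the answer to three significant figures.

|ΔE| = 583 eV

E_1 = h²/(8m_eL²) = 3.458×10^-18 J.
|ΔE| = |3² − 6²|·E_1 = 27·3.458×10^-18 J = 9.337×10^-17 J = 583 eV.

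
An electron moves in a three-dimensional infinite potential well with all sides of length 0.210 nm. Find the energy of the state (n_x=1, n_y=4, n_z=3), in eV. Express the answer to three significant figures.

For a 3D rectangular well E = (h²/8m_e)·Σ n_i²/L_i² = (6.626×10^-34)²/(8·9.109×10^-31) · [1²/(0.210 nm)² + 4²/(0.210 nm)² + 3²/(0.210 nm)²].
Evaluating gives E = 3.552×10^-17 J = 222 eV.

E = 222 eV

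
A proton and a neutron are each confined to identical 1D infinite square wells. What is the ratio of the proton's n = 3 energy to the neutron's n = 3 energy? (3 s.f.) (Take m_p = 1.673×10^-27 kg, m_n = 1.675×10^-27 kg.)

E_n ∝ 1/m at fixed n and L, so the ratio is m_n/m_p = 1.675×10^-27/1.673×10^-27 = 1.00.

1.00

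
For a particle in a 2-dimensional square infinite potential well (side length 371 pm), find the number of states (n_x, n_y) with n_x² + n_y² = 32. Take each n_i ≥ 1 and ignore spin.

The level has n_x² + n_y² = 32. The ordered positive-integer solutions are (4, 4).
That gives 1 state.

degeneracy = 1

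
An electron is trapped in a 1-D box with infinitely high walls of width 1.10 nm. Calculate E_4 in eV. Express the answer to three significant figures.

E_4 = 4.97 eV

For an infinite well E_n = n²h²/(8m_eL²), so E_1 = h²/(8m_eL²) = (6.626×10^-34)²/(8·9.109×10^-31·(1.10×10^-9 m)²) = 4.979×10^-20 J.
Then E_4 = 4²·E_1 = 16·4.979×10^-20 J = 7.966×10^-19 J.
Converting, E_4 = 7.966×10^-19 J / (1.602×10^-19 J/eV) = 4.97 eV.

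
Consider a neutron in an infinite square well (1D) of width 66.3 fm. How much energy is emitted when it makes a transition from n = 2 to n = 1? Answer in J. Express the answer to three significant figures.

E_1 = h²/(8m_nL²) = 7.454×10^-15 J.
|ΔE| = |2² − 1²|·E_1 = 3·7.454×10^-15 J = 2.24×10^-14 J.

|ΔE| = 2.24×10^-14 J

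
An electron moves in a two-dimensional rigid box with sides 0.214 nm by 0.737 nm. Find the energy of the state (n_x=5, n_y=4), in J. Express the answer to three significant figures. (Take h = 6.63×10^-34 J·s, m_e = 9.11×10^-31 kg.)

For a 2D rectangular well E = (h²/8m_e)·Σ n_i²/L_i² = (6.63×10^-34)²/(8·9.11×10^-31) · [5²/(0.214 nm)² + 4²/(0.737 nm)²].
Evaluating gives E = 3.47×10^-17 J.

E = 3.47×10^-17 J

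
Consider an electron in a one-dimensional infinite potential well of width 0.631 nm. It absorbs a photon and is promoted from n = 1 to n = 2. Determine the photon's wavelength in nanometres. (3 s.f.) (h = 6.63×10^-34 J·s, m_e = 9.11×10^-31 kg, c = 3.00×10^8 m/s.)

E_1 = h²/(8m_eL²) = 1.515×10^-19 J, so ΔE = (2² − 1²)E_1 = 4.545×10^-19 J.
λ = hc/ΔE = (6.63×10^-34·3.00×10^8)/4.545×10^-19 = 4.38×10^-7 m = 438 nm.

λ = 438 nm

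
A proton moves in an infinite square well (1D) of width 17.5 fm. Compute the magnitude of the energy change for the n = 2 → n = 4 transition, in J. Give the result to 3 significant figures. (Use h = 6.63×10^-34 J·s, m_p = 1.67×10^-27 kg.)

E_1 = h²/(8m_pL²) = 1.074×10^-13 J.
|ΔE| = |2² − 4²|·E_1 = 12·1.074×10^-13 J = 1.29×10^-12 J.

|ΔE| = 1.29×10^-12 J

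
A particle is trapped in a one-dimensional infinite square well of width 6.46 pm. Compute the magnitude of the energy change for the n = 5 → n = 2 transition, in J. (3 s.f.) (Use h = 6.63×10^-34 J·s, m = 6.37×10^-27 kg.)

E_1 = h²/(8mL²) = 2.067×10^-19 J.
|ΔE| = |5² − 2²|·E_1 = 21·2.067×10^-19 J = 4.34×10^-18 J.

|ΔE| = 4.34×10^-18 J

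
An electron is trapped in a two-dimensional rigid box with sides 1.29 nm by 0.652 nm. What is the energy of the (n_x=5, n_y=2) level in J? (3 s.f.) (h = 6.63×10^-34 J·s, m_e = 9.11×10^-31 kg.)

E = 1.47×10^-18 J

For a 2D rectangular well E = (h²/8m_e)·Σ n_i²/L_i² = (6.63×10^-34)²/(8·9.11×10^-31) · [5²/(1.29 nm)² + 2²/(0.652 nm)²].
Evaluating gives E = 1.47×10^-18 J.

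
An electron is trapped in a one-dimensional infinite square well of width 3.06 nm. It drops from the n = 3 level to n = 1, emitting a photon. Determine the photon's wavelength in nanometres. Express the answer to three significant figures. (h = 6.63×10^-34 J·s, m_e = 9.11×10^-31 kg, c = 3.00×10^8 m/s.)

E_1 = h²/(8m_eL²) = 6.441×10^-21 J, so ΔE = (3² − 1²)E_1 = 5.153×10^-20 J.
λ = hc/ΔE = (6.63×10^-34·3.00×10^8)/5.153×10^-20 = 3.86×10^-6 m = 3.86×10^3 nm.

λ = 3.86×10^3 nm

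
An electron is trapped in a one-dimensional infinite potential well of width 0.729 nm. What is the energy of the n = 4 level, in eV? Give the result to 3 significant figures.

E_4 = 11.3 eV

For an infinite well E_n = n²h²/(8m_eL²), so E_1 = h²/(8m_eL²) = (6.626×10^-34)²/(8·9.109×10^-31·(7.29×10^-10 m)²) = 1.134×10^-19 J.
Then E_4 = 4²·E_1 = 16·1.134×10^-19 J = 1.814×10^-18 J.
Converting, E_4 = 1.814×10^-18 J / (1.602×10^-19 J/eV) = 11.3 eV.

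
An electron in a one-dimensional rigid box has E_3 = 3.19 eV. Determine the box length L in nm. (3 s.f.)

From E_n = n²h²/(8m_eL²), L = n·h/√(8m_eE_n).
E_3 = 3.19 eV = 5.110×10^-19 J, so L = 3·6.626×10^-34/√(8·9.109×10^-31·5.110×10^-19) = 1.03×10^-9 m = 1.03 nm.

L = 1.03 nm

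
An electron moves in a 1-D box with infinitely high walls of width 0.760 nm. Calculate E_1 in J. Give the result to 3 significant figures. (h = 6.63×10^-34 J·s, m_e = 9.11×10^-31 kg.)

E_1 = 1.04×10^-19 J

For an infinite well E_n = n²h²/(8m_eL²), so E_1 = h²/(8m_eL²) = (6.63×10^-34)²/(8·9.11×10^-31·(7.60×10^-10 m)²) = 1.044×10^-19 J.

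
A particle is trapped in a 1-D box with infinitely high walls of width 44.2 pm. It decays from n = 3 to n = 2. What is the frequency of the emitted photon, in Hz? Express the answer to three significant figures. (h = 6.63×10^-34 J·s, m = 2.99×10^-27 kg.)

E_1 = h²/(8mL²) = 9.406×10^-21 J and ΔE = (3² − 2²)E_1 = 4.703×10^-20 J.
f = ΔE/h = 4.703×10^-20/6.63×10^-34 = 7.09×10^13 Hz.

f = 7.09×10^13 Hz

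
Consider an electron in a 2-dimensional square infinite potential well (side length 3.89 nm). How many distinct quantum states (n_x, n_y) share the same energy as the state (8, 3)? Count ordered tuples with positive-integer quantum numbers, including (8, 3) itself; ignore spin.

The level has n_x² + n_y² = 73. The ordered positive-integer solutions are (3, 8), (8, 3).
That gives 2 states.

degeneracy = 2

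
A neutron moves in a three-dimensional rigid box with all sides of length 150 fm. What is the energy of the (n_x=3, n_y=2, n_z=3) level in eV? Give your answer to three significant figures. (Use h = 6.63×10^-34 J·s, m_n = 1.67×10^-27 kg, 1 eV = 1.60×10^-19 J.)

For a 3D rectangular well E = (h²/8m_n)·Σ n_i²/L_i² = (6.63×10^-34)²/(8·1.67×10^-27) · [3²/(150 fm)² + 2²/(150 fm)² + 3²/(150 fm)²].
Evaluating gives E = 3.217×10^-14 J = 2.01×10^5 eV.

E = 2.01×10^5 eV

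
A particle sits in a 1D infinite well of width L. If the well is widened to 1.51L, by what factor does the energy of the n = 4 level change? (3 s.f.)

E_n ∝ 1/L², so the energy scales by 1/1.51² = 0.439.

0.439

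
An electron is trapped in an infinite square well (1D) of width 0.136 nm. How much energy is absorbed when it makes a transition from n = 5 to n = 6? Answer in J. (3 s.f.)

|ΔE| = 3.58×10^-17 J

E_1 = h²/(8m_eL²) = 3.257×10^-18 J.
|ΔE| = |5² − 6²|·E_1 = 11·3.257×10^-18 J = 3.58×10^-17 J.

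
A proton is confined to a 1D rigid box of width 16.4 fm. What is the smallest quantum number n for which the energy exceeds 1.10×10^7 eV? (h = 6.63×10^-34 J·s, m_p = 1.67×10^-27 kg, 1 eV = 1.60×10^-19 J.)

n = 4

E_1 = h²/(8m_pL²) = 1.223×10^-13 J = 7.644×10^5 eV.
Need n² > 1.10×10^7/7.644×10^5 = 14.39, i.e. n > 3.793.
The smallest integer satisfying this is n = 4.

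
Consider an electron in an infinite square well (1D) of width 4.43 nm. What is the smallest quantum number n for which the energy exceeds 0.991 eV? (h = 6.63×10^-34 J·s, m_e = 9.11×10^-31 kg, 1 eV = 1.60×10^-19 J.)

E_1 = h²/(8m_eL²) = 3.073×10^-21 J = 0.01921 eV.
Need n² > 0.991/0.01921 = 51.59, i.e. n > 7.183.
The smallest integer satisfying this is n = 8.

n = 8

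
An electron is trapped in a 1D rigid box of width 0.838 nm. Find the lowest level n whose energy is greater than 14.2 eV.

n = 6

E_1 = h²/(8m_eL²) = 8.579×10^-20 J = 0.5355 eV.
Need n² > 14.2/0.5355 = 26.52, i.e. n > 5.150.
The smallest integer satisfying this is n = 6.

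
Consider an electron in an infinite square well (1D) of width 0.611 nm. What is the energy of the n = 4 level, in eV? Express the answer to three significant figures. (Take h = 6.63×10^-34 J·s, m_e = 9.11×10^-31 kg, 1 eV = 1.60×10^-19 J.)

For an infinite well E_n = n²h²/(8m_eL²), so E_1 = h²/(8m_eL²) = (6.63×10^-34)²/(8·9.11×10^-31·(6.11×10^-10 m)²) = 1.616×10^-19 J.
Then E_4 = 4²·E_1 = 16·1.616×10^-19 J = 2.586×10^-18 J.
Converting, E_4 = 2.586×10^-18 J / (1.60×10^-19 J/eV) = 16.2 eV.

E_4 = 16.2 eV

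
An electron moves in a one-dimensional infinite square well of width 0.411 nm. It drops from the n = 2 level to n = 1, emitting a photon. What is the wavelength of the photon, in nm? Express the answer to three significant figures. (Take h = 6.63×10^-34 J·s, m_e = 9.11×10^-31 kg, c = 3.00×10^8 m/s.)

E_1 = h²/(8m_eL²) = 3.571×10^-19 J, so ΔE = (2² − 1²)E_1 = 1.071×10^-18 J.
λ = hc/ΔE = (6.63×10^-34·3.00×10^8)/1.071×10^-18 = 1.86×10^-7 m = 186 nm.

λ = 186 nm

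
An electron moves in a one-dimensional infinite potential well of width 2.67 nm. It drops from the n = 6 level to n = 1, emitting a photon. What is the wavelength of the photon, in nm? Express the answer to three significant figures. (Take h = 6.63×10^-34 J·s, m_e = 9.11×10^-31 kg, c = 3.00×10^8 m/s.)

E_1 = h²/(8m_eL²) = 8.461×10^-21 J, so ΔE = (6² − 1²)E_1 = 2.961×10^-19 J.
λ = hc/ΔE = (6.63×10^-34·3.00×10^8)/2.961×10^-19 = 6.72×10^-7 m = 672 nm.

λ = 672 nm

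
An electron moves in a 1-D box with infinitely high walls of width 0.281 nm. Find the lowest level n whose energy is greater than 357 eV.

E_1 = h²/(8m_eL²) = 7.630×10^-19 J = 4.763 eV.
Need n² > 357/4.763 = 74.95, i.e. n > 8.657.
The smallest integer satisfying this is n = 9.

n = 9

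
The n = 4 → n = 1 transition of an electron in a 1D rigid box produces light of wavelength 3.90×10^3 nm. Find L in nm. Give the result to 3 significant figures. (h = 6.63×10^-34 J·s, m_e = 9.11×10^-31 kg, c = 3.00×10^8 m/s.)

L = 4.21 nm

The photon carries ΔE = hc/λ = 6.63×10^-34·3.00×10^8/3.90×10^-6 m = 5.100×10^-20 J.
Since ΔE = (4² − 1²)E_1, E_1 = 3.400×10^-21 J, and L = h/√(8m_eE_1) = 4.21×10^-9 m = 4.21 nm.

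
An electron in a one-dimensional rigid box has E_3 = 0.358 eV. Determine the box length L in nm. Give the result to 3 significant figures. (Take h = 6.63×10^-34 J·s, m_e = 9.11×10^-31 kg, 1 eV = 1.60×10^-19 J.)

L = 3.08 nm

From E_n = n²h²/(8m_eL²), L = n·h/√(8m_eE_n).
E_3 = 0.358 eV = 5.728×10^-20 J, so L = 3·6.63×10^-34/√(8·9.11×10^-31·5.728×10^-20) = 3.08×10^-9 m = 3.08 nm.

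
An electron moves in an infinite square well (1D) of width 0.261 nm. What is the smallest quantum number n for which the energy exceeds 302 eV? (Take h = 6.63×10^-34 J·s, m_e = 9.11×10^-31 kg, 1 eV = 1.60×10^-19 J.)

E_1 = h²/(8m_eL²) = 8.854×10^-19 J = 5.534 eV.
Need n² > 302/5.534 = 54.57, i.e. n > 7.387.
The smallest integer satisfying this is n = 8.

n = 8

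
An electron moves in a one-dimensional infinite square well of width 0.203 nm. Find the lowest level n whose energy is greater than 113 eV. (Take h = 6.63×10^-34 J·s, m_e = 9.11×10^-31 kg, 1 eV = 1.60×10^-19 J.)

E_1 = h²/(8m_eL²) = 1.464×10^-18 J = 9.150 eV.
Need n² > 113/9.150 = 12.35, i.e. n > 3.514.
The smallest integer satisfying this is n = 4.

n = 4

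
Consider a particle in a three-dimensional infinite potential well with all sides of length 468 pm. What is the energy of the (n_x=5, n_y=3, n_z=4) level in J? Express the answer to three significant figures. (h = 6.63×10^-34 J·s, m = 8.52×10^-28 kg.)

E = 1.47×10^-20 J

For a 3D rectangular well E = (h²/8m)·Σ n_i²/L_i² = (6.63×10^-34)²/(8·8.52×10^-28) · [5²/(468 pm)² + 3²/(468 pm)² + 4²/(468 pm)²].
Evaluating gives E = 1.47×10^-20 J.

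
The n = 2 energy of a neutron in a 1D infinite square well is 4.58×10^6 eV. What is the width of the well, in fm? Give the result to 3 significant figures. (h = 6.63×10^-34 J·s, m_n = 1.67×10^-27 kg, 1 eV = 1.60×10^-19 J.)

L = 13.4 fm

From E_n = n²h²/(8m_nL²), L = n·h/√(8m_nE_n).
E_2 = 4.58×10^6 eV = 7.328×10^-13 J, so L = 2·6.63×10^-34/√(8·1.67×10^-27·7.328×10^-13) = 1.34×10^-14 m = 13.4 fm.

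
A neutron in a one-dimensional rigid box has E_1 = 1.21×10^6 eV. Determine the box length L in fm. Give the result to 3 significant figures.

L = 13.0 fm

From E_n = n²h²/(8m_nL²), L = n·h/√(8m_nE_n).
E_1 = 1.21×10^6 eV = 1.938×10^-13 J, so L = 1·6.626×10^-34/√(8·1.675×10^-27·1.938×10^-13) = 1.30×10^-14 m = 13.0 fm.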